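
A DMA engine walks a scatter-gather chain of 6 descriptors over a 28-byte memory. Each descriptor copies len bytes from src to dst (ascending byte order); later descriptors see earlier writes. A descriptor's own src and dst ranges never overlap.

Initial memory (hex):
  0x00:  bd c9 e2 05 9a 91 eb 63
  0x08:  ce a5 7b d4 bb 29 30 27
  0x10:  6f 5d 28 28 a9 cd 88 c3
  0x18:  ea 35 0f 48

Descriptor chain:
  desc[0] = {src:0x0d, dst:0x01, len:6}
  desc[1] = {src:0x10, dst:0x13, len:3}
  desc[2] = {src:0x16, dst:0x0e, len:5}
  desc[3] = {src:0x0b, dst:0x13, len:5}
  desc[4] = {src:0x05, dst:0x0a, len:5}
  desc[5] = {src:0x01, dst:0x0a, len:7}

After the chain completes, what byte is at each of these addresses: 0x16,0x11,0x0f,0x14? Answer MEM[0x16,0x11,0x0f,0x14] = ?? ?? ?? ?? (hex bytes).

  after D0: wrote 6B at 0x01 = 2930276f5d28
  after D1: wrote 3B at 0x13 = 6f5d28
  after D2: wrote 5B at 0x0e = 88c3ea350f
  after D3: wrote 5B at 0x13 = d4bb2988c3
  after D4: wrote 5B at 0x0a = 5d2863cea5
  after D5: wrote 7B at 0x0a = 2930276f5d2863
query mem[0x16]=0x88, mem[0x11]=0x35, mem[0x0f]=0x28, mem[0x14]=0xbb

MEM[0x16,0x11,0x0f,0x14] = 88 35 28 bb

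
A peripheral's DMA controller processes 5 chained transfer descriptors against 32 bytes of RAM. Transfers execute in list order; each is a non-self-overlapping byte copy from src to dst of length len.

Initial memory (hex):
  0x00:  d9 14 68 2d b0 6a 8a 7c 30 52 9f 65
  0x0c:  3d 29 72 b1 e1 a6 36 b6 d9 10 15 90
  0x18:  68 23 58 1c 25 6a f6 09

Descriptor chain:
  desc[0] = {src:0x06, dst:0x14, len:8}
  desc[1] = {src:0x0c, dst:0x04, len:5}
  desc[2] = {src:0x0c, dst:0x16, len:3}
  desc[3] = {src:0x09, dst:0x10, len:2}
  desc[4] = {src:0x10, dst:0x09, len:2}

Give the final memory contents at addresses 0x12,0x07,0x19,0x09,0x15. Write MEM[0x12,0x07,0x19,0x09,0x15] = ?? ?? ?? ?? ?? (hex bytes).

MEM[0x12,0x07,0x19,0x09,0x15] = 36 b1 65 52 7c

D0: mem[0x14..0x1b] <- [8a 7c 30 52 9f 65 3d 29]
D1: mem[0x04..0x08] <- [3d 29 72 b1 e1]
D2: mem[0x16..0x18] <- [3d 29 72]
D3: mem[0x10..0x11] <- [52 9f]
D4: mem[0x09..0x0a] <- [52 9f]
query mem[0x12]=0x36, mem[0x07]=0xb1, mem[0x19]=0x65, mem[0x09]=0x52, mem[0x15]=0x7c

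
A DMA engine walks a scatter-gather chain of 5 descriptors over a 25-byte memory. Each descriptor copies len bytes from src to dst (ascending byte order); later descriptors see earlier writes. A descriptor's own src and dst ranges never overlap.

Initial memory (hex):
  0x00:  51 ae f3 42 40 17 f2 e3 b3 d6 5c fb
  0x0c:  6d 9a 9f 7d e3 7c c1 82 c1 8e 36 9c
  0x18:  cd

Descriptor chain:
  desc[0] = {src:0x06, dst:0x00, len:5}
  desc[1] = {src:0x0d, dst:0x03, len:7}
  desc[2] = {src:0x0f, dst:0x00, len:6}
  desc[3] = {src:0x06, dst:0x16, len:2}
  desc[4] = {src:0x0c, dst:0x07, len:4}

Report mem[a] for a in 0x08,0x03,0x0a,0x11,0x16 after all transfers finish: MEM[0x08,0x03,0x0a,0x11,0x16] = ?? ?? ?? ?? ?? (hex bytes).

  after D0: wrote 5B at 0x00 = f2e3b3d65c
  after D1: wrote 7B at 0x03 = 9a9f7de37cc182
  after D2: wrote 6B at 0x00 = 7de37cc182c1
  after D3: wrote 2B at 0x16 = e37c
  after D4: wrote 4B at 0x07 = 6d9a9f7d
query mem[0x08]=0x9a, mem[0x03]=0xc1, mem[0x0a]=0x7d, mem[0x11]=0x7c, mem[0x16]=0xe3

MEM[0x08,0x03,0x0a,0x11,0x16] = 9a c1 7d 7c e3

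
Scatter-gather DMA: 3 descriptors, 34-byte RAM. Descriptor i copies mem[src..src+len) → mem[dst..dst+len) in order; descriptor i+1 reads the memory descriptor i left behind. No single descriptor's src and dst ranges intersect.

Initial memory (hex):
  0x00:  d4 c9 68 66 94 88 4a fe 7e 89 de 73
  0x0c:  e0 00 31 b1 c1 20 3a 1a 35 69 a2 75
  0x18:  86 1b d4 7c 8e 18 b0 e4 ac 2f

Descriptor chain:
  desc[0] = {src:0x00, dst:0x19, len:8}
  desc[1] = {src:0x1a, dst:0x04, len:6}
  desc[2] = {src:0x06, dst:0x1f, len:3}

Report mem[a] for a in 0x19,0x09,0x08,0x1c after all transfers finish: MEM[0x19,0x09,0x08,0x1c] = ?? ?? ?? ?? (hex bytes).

[0] 0x00->0x19 len=8 : d4 c9 68 66 94 88 4a fe
[1] 0x1a->0x04 len=6 : c9 68 66 94 88 4a
[2] 0x06->0x1f len=3 : 66 94 88
query mem[0x19]=0xd4, mem[0x09]=0x4a, mem[0x08]=0x88, mem[0x1c]=0x66

MEM[0x19,0x09,0x08,0x1c] = d4 4a 88 66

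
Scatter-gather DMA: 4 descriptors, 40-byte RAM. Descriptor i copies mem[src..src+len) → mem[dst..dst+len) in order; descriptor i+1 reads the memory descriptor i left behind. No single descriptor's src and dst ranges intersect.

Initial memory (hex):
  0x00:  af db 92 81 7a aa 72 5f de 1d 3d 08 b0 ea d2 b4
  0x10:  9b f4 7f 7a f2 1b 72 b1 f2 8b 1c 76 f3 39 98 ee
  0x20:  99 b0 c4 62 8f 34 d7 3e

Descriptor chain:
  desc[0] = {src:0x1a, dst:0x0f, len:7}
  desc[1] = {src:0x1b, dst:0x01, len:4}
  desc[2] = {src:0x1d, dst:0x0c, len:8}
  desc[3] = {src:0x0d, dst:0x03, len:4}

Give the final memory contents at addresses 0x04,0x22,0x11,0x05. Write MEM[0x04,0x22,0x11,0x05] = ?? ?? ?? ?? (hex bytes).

MEM[0x04,0x22,0x11,0x05] = ee c4 c4 99

  after D0: wrote 7B at 0x0f = 1c76f33998ee99
  after D1: wrote 4B at 0x01 = 76f33998
  after D2: wrote 8B at 0x0c = 3998ee99b0c4628f
  after D3: wrote 4B at 0x03 = 98ee99b0
query mem[0x04]=0xee, mem[0x22]=0xc4, mem[0x11]=0xc4, mem[0x05]=0x99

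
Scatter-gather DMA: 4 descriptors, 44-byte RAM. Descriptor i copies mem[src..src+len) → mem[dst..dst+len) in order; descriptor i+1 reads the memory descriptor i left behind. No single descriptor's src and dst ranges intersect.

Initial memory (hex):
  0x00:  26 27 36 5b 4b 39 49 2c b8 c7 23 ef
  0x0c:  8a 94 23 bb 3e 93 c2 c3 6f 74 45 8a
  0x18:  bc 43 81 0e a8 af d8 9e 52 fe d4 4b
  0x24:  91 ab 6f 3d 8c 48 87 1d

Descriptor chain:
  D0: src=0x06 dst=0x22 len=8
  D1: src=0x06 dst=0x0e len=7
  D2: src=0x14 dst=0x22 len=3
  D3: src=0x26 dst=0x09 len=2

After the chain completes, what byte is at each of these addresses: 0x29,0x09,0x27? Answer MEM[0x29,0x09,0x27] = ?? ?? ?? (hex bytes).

MEM[0x29,0x09,0x27] = 94 23 ef

[0] 0x06->0x22 len=8 : 49 2c b8 c7 23 ef 8a 94
[1] 0x06->0x0e len=7 : 49 2c b8 c7 23 ef 8a
[2] 0x14->0x22 len=3 : 8a 74 45
[3] 0x26->0x09 len=2 : 23 ef
query mem[0x29]=0x94, mem[0x09]=0x23, mem[0x27]=0xef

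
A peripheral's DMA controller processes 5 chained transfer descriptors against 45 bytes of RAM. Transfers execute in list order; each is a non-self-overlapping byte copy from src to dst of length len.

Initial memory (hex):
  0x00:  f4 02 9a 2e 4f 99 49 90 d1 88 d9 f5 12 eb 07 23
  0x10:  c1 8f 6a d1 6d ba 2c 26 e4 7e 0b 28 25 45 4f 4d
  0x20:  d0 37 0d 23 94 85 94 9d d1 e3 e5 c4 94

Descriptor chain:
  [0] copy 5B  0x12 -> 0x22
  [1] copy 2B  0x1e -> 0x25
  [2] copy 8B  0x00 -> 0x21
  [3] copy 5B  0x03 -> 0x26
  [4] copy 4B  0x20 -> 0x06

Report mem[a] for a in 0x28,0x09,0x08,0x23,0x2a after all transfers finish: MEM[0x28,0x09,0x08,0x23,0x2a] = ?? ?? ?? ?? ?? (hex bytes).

#0 dst[0x22+5] := {0x6a,0xd1,0x6d,0xba,0x2c}
#1 dst[0x25+2] := {0x4f,0x4d}
#2 dst[0x21+8] := {0xf4,0x02,0x9a,0x2e,0x4f,0x99,0x49,0x90}
#3 dst[0x26+5] := {0x2e,0x4f,0x99,0x49,0x90}
#4 dst[0x06+4] := {0xd0,0xf4,0x02,0x9a}
query mem[0x28]=0x99, mem[0x09]=0x9a, mem[0x08]=0x02, mem[0x23]=0x9a, mem[0x2a]=0x90

MEM[0x28,0x09,0x08,0x23,0x2a] = 99 9a 02 9a 90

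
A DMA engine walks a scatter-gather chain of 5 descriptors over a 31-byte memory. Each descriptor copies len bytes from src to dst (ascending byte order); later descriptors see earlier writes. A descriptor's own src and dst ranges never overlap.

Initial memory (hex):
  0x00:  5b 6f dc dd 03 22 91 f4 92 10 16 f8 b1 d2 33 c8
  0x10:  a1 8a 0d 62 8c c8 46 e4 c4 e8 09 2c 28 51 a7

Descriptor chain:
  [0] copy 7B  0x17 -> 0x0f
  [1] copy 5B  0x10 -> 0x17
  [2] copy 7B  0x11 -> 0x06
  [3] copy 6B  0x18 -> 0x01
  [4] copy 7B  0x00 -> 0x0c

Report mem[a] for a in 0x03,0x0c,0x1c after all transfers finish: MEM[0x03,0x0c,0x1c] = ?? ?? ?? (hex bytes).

#0 dst[0x0f+7] := {0xe4,0xc4,0xe8,0x09,0x2c,0x28,0x51}
#1 dst[0x17+5] := {0xc4,0xe8,0x09,0x2c,0x28}
#2 dst[0x06+7] := {0xe8,0x09,0x2c,0x28,0x51,0x46,0xc4}
#3 dst[0x01+6] := {0xe8,0x09,0x2c,0x28,0x28,0x51}
#4 dst[0x0c+7] := {0x5b,0xe8,0x09,0x2c,0x28,0x28,0x51}
query mem[0x03]=0x2c, mem[0x0c]=0x5b, mem[0x1c]=0x28

MEM[0x03,0x0c,0x1c] = 2c 5b 28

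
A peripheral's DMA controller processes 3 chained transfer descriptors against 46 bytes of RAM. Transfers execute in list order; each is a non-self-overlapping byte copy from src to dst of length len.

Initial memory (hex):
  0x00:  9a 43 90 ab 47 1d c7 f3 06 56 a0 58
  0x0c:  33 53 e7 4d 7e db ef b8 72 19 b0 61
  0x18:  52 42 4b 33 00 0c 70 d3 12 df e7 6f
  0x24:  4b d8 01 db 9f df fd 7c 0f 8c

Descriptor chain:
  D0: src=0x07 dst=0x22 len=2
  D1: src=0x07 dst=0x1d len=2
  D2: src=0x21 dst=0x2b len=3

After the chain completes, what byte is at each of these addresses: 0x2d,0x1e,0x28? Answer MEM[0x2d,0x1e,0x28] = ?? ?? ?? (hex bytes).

MEM[0x2d,0x1e,0x28] = 06 06 9f

[0] 0x07->0x22 len=2 : f3 06
[1] 0x07->0x1d len=2 : f3 06
[2] 0x21->0x2b len=3 : df f3 06
query mem[0x2d]=0x06, mem[0x1e]=0x06, mem[0x28]=0x9f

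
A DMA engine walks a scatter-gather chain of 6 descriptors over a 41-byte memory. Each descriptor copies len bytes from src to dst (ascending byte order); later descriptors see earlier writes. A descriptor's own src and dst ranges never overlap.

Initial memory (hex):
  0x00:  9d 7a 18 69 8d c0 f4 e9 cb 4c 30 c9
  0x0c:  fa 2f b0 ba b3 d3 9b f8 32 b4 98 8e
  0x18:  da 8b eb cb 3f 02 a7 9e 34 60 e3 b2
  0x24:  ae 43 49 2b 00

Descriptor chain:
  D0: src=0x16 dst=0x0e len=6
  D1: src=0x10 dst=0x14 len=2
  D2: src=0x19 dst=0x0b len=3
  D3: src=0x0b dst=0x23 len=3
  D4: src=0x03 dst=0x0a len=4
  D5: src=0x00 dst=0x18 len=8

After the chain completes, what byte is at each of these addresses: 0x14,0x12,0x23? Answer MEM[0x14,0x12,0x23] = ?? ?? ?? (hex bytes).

MEM[0x14,0x12,0x23] = da eb 8b

[0] 0x16->0x0e len=6 : 98 8e da 8b eb cb
[1] 0x10->0x14 len=2 : da 8b
[2] 0x19->0x0b len=3 : 8b eb cb
[3] 0x0b->0x23 len=3 : 8b eb cb
[4] 0x03->0x0a len=4 : 69 8d c0 f4
[5] 0x00->0x18 len=8 : 9d 7a 18 69 8d c0 f4 e9
query mem[0x14]=0xda, mem[0x12]=0xeb, mem[0x23]=0x8b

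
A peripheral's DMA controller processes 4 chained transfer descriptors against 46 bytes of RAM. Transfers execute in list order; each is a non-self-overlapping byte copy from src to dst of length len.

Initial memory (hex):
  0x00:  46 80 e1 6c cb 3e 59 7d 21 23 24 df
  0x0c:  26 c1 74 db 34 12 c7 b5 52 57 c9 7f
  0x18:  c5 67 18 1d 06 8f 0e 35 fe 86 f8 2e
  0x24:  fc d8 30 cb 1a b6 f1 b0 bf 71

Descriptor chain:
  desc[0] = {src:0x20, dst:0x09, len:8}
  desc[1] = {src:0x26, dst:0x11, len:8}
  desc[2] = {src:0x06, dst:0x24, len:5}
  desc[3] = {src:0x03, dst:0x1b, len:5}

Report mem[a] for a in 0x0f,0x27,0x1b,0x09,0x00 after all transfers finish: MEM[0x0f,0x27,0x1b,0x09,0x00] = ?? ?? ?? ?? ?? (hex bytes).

MEM[0x0f,0x27,0x1b,0x09,0x00] = 30 fe 6c fe 46

[0] 0x20->0x09 len=8 : fe 86 f8 2e fc d8 30 cb
[1] 0x26->0x11 len=8 : 30 cb 1a b6 f1 b0 bf 71
[2] 0x06->0x24 len=5 : 59 7d 21 fe 86
[3] 0x03->0x1b len=5 : 6c cb 3e 59 7d
query mem[0x0f]=0x30, mem[0x27]=0xfe, mem[0x1b]=0x6c, mem[0x09]=0xfe, mem[0x00]=0x46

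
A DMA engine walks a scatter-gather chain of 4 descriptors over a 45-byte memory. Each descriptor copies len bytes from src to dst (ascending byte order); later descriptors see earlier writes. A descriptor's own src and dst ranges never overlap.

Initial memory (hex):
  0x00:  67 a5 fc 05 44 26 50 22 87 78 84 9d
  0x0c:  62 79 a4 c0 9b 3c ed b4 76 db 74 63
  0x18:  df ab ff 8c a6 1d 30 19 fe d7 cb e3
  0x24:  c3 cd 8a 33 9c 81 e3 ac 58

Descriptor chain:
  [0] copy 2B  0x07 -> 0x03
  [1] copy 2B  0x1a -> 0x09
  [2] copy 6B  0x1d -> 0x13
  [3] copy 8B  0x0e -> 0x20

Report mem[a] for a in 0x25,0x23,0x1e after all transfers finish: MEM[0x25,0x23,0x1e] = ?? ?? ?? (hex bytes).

#0 dst[0x03+2] := {0x22,0x87}
#1 dst[0x09+2] := {0xff,0x8c}
#2 dst[0x13+6] := {0x1d,0x30,0x19,0xfe,0xd7,0xcb}
#3 dst[0x20+8] := {0xa4,0xc0,0x9b,0x3c,0xed,0x1d,0x30,0x19}
query mem[0x25]=0x1d, mem[0x23]=0x3c, mem[0x1e]=0x30

MEM[0x25,0x23,0x1e] = 1d 3c 30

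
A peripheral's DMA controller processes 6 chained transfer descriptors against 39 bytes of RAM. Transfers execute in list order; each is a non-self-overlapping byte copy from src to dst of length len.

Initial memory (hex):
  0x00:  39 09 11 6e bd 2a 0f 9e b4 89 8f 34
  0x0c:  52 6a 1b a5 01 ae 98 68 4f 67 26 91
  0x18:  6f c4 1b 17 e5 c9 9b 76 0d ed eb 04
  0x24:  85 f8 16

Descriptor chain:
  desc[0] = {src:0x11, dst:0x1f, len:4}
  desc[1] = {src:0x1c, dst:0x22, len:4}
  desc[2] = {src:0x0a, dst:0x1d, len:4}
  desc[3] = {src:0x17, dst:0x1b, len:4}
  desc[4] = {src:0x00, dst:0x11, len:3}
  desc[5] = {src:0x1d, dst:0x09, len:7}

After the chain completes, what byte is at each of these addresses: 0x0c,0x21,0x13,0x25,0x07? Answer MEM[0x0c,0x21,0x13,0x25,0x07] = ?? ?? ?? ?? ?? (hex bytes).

  after D0: wrote 4B at 0x1f = ae98684f
  after D1: wrote 4B at 0x22 = e5c99bae
  after D2: wrote 4B at 0x1d = 8f34526a
  after D3: wrote 4B at 0x1b = 916fc41b
  after D4: wrote 3B at 0x11 = 390911
  after D5: wrote 7B at 0x09 = c41b526a68e5c9
query mem[0x0c]=0x6a, mem[0x21]=0x68, mem[0x13]=0x11, mem[0x25]=0xae, mem[0x07]=0x9e

MEM[0x0c,0x21,0x13,0x25,0x07] = 6a 68 11 ae 9e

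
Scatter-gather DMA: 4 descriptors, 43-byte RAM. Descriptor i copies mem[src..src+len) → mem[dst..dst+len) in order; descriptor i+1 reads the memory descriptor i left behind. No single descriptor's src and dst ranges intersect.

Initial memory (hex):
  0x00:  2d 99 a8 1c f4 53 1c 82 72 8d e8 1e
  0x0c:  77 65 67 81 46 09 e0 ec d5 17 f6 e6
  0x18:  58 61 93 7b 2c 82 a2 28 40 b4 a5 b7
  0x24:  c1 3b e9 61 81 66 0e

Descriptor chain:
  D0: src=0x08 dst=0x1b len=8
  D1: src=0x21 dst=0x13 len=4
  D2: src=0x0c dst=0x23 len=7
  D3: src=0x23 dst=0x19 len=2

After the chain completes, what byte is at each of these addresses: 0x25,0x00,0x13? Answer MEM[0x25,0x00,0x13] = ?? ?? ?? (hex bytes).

[0] 0x08->0x1b len=8 : 72 8d e8 1e 77 65 67 81
[1] 0x21->0x13 len=4 : 67 81 b7 c1
[2] 0x0c->0x23 len=7 : 77 65 67 81 46 09 e0
[3] 0x23->0x19 len=2 : 77 65
query mem[0x25]=0x67, mem[0x00]=0x2d, mem[0x13]=0x67

MEM[0x25,0x00,0x13] = 67 2d 67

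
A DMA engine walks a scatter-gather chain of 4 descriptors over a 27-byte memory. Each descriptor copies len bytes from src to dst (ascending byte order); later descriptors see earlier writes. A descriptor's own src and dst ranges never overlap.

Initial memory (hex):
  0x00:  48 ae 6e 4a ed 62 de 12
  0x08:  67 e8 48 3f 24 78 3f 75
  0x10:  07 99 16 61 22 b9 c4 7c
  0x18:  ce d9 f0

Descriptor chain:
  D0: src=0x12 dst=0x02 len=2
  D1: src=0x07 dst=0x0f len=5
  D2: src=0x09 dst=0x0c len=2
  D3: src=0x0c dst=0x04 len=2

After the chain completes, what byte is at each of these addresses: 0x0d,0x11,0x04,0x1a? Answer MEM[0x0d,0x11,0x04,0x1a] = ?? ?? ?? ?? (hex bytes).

MEM[0x0d,0x11,0x04,0x1a] = 48 e8 e8 f0

#0 dst[0x02+2] := {0x16,0x61}
#1 dst[0x0f+5] := {0x12,0x67,0xe8,0x48,0x3f}
#2 dst[0x0c+2] := {0xe8,0x48}
#3 dst[0x04+2] := {0xe8,0x48}
query mem[0x0d]=0x48, mem[0x11]=0xe8, mem[0x04]=0xe8, mem[0x1a]=0xf0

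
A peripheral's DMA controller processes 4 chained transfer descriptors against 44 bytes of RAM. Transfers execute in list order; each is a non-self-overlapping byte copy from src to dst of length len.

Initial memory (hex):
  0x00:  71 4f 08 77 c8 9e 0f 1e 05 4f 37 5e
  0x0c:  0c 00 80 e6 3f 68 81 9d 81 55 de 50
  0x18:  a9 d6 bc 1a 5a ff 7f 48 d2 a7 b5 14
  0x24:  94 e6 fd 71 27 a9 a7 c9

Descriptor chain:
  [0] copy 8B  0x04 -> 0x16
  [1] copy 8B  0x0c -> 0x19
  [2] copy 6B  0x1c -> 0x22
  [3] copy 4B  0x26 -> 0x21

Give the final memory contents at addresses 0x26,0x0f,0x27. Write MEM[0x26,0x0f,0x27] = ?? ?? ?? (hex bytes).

MEM[0x26,0x0f,0x27] = 9d e6 a7

#0 dst[0x16+8] := {0xc8,0x9e,0x0f,0x1e,0x05,0x4f,0x37,0x5e}
#1 dst[0x19+8] := {0x0c,0x00,0x80,0xe6,0x3f,0x68,0x81,0x9d}
#2 dst[0x22+6] := {0xe6,0x3f,0x68,0x81,0x9d,0xa7}
#3 dst[0x21+4] := {0x9d,0xa7,0x27,0xa9}
query mem[0x26]=0x9d, mem[0x0f]=0xe6, mem[0x27]=0xa7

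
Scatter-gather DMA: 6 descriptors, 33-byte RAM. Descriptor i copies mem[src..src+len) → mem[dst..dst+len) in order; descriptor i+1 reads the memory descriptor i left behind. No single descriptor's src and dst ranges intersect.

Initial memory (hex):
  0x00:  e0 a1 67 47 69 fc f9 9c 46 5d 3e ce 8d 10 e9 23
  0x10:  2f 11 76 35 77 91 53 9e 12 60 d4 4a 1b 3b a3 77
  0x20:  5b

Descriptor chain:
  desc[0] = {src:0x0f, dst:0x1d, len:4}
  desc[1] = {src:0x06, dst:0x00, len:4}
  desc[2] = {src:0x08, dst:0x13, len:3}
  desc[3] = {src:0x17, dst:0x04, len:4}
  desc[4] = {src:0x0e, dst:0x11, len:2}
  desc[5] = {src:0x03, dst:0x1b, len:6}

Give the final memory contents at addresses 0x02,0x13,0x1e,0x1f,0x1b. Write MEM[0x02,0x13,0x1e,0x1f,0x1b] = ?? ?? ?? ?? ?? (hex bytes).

MEM[0x02,0x13,0x1e,0x1f,0x1b] = 46 46 60 d4 5d

[0] 0x0f->0x1d len=4 : 23 2f 11 76
[1] 0x06->0x00 len=4 : f9 9c 46 5d
[2] 0x08->0x13 len=3 : 46 5d 3e
[3] 0x17->0x04 len=4 : 9e 12 60 d4
[4] 0x0e->0x11 len=2 : e9 23
[5] 0x03->0x1b len=6 : 5d 9e 12 60 d4 46
query mem[0x02]=0x46, mem[0x13]=0x46, mem[0x1e]=0x60, mem[0x1f]=0xd4, mem[0x1b]=0x5d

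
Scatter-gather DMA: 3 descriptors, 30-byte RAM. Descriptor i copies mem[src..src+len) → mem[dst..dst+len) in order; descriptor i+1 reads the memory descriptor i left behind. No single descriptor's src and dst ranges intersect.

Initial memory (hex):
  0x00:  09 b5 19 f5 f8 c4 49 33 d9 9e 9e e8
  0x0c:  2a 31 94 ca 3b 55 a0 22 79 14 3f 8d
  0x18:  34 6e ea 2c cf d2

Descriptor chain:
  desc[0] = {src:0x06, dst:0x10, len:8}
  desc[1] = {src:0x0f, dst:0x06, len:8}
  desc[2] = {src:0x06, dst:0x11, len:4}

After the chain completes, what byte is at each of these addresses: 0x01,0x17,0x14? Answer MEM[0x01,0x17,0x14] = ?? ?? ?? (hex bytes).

MEM[0x01,0x17,0x14] = b5 31 d9

#0 dst[0x10+8] := {0x49,0x33,0xd9,0x9e,0x9e,0xe8,0x2a,0x31}
#1 dst[0x06+8] := {0xca,0x49,0x33,0xd9,0x9e,0x9e,0xe8,0x2a}
#2 dst[0x11+4] := {0xca,0x49,0x33,0xd9}
query mem[0x01]=0xb5, mem[0x17]=0x31, mem[0x14]=0xd9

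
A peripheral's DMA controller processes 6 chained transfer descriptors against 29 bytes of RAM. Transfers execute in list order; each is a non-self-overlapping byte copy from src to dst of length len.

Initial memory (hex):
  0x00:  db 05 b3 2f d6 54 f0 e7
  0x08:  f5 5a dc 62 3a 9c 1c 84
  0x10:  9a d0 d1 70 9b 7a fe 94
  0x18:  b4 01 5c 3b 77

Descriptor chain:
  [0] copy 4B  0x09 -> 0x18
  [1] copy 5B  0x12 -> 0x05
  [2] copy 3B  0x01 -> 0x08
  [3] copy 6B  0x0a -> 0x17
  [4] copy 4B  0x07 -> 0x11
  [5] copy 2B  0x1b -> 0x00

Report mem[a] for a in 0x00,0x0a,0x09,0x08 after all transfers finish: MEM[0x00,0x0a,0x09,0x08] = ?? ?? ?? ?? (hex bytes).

#0 dst[0x18+4] := {0x5a,0xdc,0x62,0x3a}
#1 dst[0x05+5] := {0xd1,0x70,0x9b,0x7a,0xfe}
#2 dst[0x08+3] := {0x05,0xb3,0x2f}
#3 dst[0x17+6] := {0x2f,0x62,0x3a,0x9c,0x1c,0x84}
#4 dst[0x11+4] := {0x9b,0x05,0xb3,0x2f}
#5 dst[0x00+2] := {0x1c,0x84}
query mem[0x00]=0x1c, mem[0x0a]=0x2f, mem[0x09]=0xb3, mem[0x08]=0x05

MEM[0x00,0x0a,0x09,0x08] = 1c 2f b3 05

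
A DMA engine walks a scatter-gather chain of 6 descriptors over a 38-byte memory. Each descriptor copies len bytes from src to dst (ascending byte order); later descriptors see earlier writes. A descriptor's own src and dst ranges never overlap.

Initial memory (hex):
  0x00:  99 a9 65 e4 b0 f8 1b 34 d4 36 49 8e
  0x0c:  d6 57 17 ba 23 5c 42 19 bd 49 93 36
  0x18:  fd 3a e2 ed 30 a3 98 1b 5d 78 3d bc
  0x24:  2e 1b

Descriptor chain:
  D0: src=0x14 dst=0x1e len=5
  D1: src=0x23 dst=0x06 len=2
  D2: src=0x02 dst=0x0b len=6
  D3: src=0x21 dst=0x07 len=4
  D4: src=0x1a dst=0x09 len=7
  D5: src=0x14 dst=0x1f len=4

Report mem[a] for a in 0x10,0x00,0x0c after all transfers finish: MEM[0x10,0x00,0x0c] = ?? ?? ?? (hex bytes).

MEM[0x10,0x00,0x0c] = 2e 99 a3

#0 dst[0x1e+5] := {0xbd,0x49,0x93,0x36,0xfd}
#1 dst[0x06+2] := {0xbc,0x2e}
#2 dst[0x0b+6] := {0x65,0xe4,0xb0,0xf8,0xbc,0x2e}
#3 dst[0x07+4] := {0x36,0xfd,0xbc,0x2e}
#4 dst[0x09+7] := {0xe2,0xed,0x30,0xa3,0xbd,0x49,0x93}
#5 dst[0x1f+4] := {0xbd,0x49,0x93,0x36}
query mem[0x10]=0x2e, mem[0x00]=0x99, mem[0x0c]=0xa3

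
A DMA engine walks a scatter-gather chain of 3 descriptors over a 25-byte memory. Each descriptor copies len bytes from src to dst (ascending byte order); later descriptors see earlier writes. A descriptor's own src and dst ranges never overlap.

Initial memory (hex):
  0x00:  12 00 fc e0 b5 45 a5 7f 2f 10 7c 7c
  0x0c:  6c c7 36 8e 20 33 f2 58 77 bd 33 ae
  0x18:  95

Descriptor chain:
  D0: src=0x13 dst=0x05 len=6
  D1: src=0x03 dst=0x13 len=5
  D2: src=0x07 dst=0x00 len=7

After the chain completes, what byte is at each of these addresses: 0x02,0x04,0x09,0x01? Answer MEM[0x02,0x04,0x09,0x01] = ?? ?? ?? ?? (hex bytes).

#0 dst[0x05+6] := {0x58,0x77,0xbd,0x33,0xae,0x95}
#1 dst[0x13+5] := {0xe0,0xb5,0x58,0x77,0xbd}
#2 dst[0x00+7] := {0xbd,0x33,0xae,0x95,0x7c,0x6c,0xc7}
query mem[0x02]=0xae, mem[0x04]=0x7c, mem[0x09]=0xae, mem[0x01]=0x33

MEM[0x02,0x04,0x09,0x01] = ae 7c ae 33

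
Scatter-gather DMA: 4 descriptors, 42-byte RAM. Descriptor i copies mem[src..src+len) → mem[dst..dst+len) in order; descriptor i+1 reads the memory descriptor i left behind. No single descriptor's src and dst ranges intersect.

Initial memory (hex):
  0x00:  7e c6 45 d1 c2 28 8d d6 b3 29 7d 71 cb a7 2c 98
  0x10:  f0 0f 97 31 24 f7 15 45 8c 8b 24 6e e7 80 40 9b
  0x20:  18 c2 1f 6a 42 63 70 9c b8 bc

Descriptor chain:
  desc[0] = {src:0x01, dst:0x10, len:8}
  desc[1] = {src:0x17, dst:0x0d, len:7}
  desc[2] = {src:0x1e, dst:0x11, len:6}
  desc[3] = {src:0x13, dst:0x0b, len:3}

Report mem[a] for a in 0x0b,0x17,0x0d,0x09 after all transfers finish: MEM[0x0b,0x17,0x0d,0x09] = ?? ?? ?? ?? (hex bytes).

MEM[0x0b,0x17,0x0d,0x09] = 18 b3 1f 29

#0 dst[0x10+8] := {0xc6,0x45,0xd1,0xc2,0x28,0x8d,0xd6,0xb3}
#1 dst[0x0d+7] := {0xb3,0x8c,0x8b,0x24,0x6e,0xe7,0x80}
#2 dst[0x11+6] := {0x40,0x9b,0x18,0xc2,0x1f,0x6a}
#3 dst[0x0b+3] := {0x18,0xc2,0x1f}
query mem[0x0b]=0x18, mem[0x17]=0xb3, mem[0x0d]=0x1f, mem[0x09]=0x29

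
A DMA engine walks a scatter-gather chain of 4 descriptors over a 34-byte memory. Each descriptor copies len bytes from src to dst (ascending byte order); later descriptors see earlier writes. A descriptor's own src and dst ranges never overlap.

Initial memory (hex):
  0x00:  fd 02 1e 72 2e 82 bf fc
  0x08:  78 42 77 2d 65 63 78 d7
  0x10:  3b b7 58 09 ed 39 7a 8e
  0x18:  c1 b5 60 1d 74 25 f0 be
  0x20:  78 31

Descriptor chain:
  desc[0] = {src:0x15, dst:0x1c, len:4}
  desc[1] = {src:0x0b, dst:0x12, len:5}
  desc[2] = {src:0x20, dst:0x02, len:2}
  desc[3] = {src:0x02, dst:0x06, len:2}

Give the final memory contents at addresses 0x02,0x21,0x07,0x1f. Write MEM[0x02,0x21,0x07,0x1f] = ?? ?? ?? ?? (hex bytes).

  after D0: wrote 4B at 0x1c = 397a8ec1
  after D1: wrote 5B at 0x12 = 2d656378d7
  after D2: wrote 2B at 0x02 = 7831
  after D3: wrote 2B at 0x06 = 7831
query mem[0x02]=0x78, mem[0x21]=0x31, mem[0x07]=0x31, mem[0x1f]=0xc1

MEM[0x02,0x21,0x07,0x1f] = 78 31 31 c1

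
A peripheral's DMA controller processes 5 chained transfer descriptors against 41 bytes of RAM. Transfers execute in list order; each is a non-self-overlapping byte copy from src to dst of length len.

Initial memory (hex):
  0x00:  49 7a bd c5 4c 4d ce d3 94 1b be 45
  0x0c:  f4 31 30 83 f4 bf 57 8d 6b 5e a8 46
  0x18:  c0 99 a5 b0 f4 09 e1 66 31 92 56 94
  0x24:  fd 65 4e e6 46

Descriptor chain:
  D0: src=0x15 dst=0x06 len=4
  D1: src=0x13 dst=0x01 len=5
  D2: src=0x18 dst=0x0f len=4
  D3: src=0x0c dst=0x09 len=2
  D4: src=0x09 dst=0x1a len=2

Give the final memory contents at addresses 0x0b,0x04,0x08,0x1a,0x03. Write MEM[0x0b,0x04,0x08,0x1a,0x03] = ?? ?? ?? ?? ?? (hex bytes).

MEM[0x0b,0x04,0x08,0x1a,0x03] = 45 a8 46 f4 5e

[0] 0x15->0x06 len=4 : 5e a8 46 c0
[1] 0x13->0x01 len=5 : 8d 6b 5e a8 46
[2] 0x18->0x0f len=4 : c0 99 a5 b0
[3] 0x0c->0x09 len=2 : f4 31
[4] 0x09->0x1a len=2 : f4 31
query mem[0x0b]=0x45, mem[0x04]=0xa8, mem[0x08]=0x46, mem[0x1a]=0xf4, mem[0x03]=0x5e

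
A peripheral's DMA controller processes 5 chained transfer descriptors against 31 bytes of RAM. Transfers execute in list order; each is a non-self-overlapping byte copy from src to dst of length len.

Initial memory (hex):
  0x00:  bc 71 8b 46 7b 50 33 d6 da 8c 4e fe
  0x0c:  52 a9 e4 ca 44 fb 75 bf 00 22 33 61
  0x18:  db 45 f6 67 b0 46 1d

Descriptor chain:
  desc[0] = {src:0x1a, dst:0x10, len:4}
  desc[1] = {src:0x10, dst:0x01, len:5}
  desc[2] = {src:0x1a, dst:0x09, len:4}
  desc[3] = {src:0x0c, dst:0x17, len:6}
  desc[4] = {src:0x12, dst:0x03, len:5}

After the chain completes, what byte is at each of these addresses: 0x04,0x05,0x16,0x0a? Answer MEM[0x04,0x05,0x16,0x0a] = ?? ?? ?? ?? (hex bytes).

MEM[0x04,0x05,0x16,0x0a] = 46 00 33 67

#0 dst[0x10+4] := {0xf6,0x67,0xb0,0x46}
#1 dst[0x01+5] := {0xf6,0x67,0xb0,0x46,0x00}
#2 dst[0x09+4] := {0xf6,0x67,0xb0,0x46}
#3 dst[0x17+6] := {0x46,0xa9,0xe4,0xca,0xf6,0x67}
#4 dst[0x03+5] := {0xb0,0x46,0x00,0x22,0x33}
query mem[0x04]=0x46, mem[0x05]=0x00, mem[0x16]=0x33, mem[0x0a]=0x67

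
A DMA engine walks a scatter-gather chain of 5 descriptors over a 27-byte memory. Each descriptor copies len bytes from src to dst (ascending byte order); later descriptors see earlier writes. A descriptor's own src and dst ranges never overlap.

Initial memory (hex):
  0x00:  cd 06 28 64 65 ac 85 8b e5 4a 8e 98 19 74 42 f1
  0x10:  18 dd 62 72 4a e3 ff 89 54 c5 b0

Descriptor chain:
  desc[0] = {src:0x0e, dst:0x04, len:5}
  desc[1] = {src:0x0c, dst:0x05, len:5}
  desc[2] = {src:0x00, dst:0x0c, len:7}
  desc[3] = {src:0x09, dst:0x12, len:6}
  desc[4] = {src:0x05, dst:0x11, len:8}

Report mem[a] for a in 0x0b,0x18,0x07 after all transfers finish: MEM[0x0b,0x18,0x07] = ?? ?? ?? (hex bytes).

MEM[0x0b,0x18,0x07] = 98 cd 42

[0] 0x0e->0x04 len=5 : 42 f1 18 dd 62
[1] 0x0c->0x05 len=5 : 19 74 42 f1 18
[2] 0x00->0x0c len=7 : cd 06 28 64 42 19 74
[3] 0x09->0x12 len=6 : 18 8e 98 cd 06 28
[4] 0x05->0x11 len=8 : 19 74 42 f1 18 8e 98 cd
query mem[0x0b]=0x98, mem[0x18]=0xcd, mem[0x07]=0x42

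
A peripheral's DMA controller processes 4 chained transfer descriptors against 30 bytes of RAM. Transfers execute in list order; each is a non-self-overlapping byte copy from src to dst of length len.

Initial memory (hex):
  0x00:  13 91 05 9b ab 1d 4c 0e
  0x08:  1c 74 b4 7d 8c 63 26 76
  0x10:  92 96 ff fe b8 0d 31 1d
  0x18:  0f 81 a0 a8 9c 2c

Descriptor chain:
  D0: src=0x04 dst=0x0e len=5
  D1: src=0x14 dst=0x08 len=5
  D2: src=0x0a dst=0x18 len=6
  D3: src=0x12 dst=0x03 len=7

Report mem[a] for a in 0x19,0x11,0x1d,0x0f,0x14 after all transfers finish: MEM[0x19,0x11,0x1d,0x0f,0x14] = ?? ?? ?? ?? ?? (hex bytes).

D0: mem[0x0e..0x12] <- [ab 1d 4c 0e 1c]
D1: mem[0x08..0x0c] <- [b8 0d 31 1d 0f]
D2: mem[0x18..0x1d] <- [31 1d 0f 63 ab 1d]
D3: mem[0x03..0x09] <- [1c fe b8 0d 31 1d 31]
query mem[0x19]=0x1d, mem[0x11]=0x0e, mem[0x1d]=0x1d, mem[0x0f]=0x1d, mem[0x14]=0xb8

MEM[0x19,0x11,0x1d,0x0f,0x14] = 1d 0e 1d 1d b8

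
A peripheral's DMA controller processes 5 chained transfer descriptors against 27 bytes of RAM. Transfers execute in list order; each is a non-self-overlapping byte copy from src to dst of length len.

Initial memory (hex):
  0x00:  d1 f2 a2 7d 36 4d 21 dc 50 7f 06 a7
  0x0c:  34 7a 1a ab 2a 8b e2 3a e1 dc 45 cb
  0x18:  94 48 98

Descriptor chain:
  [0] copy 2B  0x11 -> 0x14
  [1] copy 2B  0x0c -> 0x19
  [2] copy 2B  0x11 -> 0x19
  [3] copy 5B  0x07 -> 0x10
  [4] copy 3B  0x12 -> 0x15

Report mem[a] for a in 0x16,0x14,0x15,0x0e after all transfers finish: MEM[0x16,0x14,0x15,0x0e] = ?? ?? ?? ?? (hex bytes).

MEM[0x16,0x14,0x15,0x0e] = 06 a7 7f 1a

[0] 0x11->0x14 len=2 : 8b e2
[1] 0x0c->0x19 len=2 : 34 7a
[2] 0x11->0x19 len=2 : 8b e2
[3] 0x07->0x10 len=5 : dc 50 7f 06 a7
[4] 0x12->0x15 len=3 : 7f 06 a7
query mem[0x16]=0x06, mem[0x14]=0xa7, mem[0x15]=0x7f, mem[0x0e]=0x1a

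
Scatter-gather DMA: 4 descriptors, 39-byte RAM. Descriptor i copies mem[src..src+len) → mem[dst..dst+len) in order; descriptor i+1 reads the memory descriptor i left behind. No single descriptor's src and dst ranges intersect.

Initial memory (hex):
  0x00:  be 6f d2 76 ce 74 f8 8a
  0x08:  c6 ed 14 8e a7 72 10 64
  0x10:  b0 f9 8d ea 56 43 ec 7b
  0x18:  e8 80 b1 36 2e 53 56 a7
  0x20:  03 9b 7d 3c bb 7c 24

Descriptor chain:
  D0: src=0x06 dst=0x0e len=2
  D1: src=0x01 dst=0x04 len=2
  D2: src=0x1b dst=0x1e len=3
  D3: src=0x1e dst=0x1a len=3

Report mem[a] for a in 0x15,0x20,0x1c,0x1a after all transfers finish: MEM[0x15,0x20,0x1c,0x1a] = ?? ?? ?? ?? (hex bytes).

MEM[0x15,0x20,0x1c,0x1a] = 43 53 53 36

D0: mem[0x0e..0x0f] <- [f8 8a]
D1: mem[0x04..0x05] <- [6f d2]
D2: mem[0x1e..0x20] <- [36 2e 53]
D3: mem[0x1a..0x1c] <- [36 2e 53]
query mem[0x15]=0x43, mem[0x20]=0x53, mem[0x1c]=0x53, mem[0x1a]=0x36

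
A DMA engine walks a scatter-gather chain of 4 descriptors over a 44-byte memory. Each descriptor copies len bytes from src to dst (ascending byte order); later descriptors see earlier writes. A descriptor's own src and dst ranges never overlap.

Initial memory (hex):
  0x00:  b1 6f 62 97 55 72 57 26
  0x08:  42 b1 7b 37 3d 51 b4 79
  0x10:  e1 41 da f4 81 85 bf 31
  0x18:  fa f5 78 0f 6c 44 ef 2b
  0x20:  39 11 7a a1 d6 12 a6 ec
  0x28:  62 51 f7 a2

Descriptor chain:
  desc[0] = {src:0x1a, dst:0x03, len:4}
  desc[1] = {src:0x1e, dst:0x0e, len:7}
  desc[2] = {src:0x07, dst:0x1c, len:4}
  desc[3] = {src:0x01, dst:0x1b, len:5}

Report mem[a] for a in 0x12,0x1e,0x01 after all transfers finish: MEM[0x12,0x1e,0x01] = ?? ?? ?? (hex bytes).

MEM[0x12,0x1e,0x01] = 7a 0f 6f

D0: mem[0x03..0x06] <- [78 0f 6c 44]
D1: mem[0x0e..0x14] <- [ef 2b 39 11 7a a1 d6]
D2: mem[0x1c..0x1f] <- [26 42 b1 7b]
D3: mem[0x1b..0x1f] <- [6f 62 78 0f 6c]
query mem[0x12]=0x7a, mem[0x1e]=0x0f, mem[0x01]=0x6f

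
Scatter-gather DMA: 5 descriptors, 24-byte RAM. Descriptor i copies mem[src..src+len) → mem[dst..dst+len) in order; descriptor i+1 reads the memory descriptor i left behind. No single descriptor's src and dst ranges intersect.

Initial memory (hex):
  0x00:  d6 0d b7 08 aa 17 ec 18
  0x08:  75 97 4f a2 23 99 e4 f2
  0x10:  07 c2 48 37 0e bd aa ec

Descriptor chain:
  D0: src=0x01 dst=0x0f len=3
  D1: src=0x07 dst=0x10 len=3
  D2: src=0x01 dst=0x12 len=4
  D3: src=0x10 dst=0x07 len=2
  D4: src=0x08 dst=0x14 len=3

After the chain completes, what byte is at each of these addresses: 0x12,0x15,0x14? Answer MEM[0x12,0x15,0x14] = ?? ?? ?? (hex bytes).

MEM[0x12,0x15,0x14] = 0d 97 75

[0] 0x01->0x0f len=3 : 0d b7 08
[1] 0x07->0x10 len=3 : 18 75 97
[2] 0x01->0x12 len=4 : 0d b7 08 aa
[3] 0x10->0x07 len=2 : 18 75
[4] 0x08->0x14 len=3 : 75 97 4f
query mem[0x12]=0x0d, mem[0x15]=0x97, mem[0x14]=0x75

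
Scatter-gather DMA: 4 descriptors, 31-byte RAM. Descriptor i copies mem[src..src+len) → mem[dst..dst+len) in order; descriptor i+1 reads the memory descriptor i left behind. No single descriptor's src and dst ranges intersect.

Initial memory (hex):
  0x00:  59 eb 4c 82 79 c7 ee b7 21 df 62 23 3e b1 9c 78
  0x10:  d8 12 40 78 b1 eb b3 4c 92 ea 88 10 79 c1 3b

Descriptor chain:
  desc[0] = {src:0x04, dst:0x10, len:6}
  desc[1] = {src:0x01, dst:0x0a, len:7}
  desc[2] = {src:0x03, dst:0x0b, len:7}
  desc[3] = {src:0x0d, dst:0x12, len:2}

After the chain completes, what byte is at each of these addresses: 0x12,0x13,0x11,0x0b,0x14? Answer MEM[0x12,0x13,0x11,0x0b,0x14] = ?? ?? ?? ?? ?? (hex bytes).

MEM[0x12,0x13,0x11,0x0b,0x14] = c7 ee df 82 21

#0 dst[0x10+6] := {0x79,0xc7,0xee,0xb7,0x21,0xdf}
#1 dst[0x0a+7] := {0xeb,0x4c,0x82,0x79,0xc7,0xee,0xb7}
#2 dst[0x0b+7] := {0x82,0x79,0xc7,0xee,0xb7,0x21,0xdf}
#3 dst[0x12+2] := {0xc7,0xee}
query mem[0x12]=0xc7, mem[0x13]=0xee, mem[0x11]=0xdf, mem[0x0b]=0x82, mem[0x14]=0x21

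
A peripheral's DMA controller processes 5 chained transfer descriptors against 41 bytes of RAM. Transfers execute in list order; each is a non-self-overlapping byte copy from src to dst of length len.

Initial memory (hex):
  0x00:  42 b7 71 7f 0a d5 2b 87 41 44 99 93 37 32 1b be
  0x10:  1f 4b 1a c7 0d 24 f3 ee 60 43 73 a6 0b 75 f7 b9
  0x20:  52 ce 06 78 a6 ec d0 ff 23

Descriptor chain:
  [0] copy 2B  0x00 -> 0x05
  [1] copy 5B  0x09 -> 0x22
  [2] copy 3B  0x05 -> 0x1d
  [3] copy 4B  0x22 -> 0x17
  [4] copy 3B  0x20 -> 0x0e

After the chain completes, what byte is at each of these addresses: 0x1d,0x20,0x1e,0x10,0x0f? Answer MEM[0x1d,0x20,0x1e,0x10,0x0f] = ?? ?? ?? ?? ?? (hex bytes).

MEM[0x1d,0x20,0x1e,0x10,0x0f] = 42 52 b7 44 ce

#0 dst[0x05+2] := {0x42,0xb7}
#1 dst[0x22+5] := {0x44,0x99,0x93,0x37,0x32}
#2 dst[0x1d+3] := {0x42,0xb7,0x87}
#3 dst[0x17+4] := {0x44,0x99,0x93,0x37}
#4 dst[0x0e+3] := {0x52,0xce,0x44}
query mem[0x1d]=0x42, mem[0x20]=0x52, mem[0x1e]=0xb7, mem[0x10]=0x44, mem[0x0f]=0xce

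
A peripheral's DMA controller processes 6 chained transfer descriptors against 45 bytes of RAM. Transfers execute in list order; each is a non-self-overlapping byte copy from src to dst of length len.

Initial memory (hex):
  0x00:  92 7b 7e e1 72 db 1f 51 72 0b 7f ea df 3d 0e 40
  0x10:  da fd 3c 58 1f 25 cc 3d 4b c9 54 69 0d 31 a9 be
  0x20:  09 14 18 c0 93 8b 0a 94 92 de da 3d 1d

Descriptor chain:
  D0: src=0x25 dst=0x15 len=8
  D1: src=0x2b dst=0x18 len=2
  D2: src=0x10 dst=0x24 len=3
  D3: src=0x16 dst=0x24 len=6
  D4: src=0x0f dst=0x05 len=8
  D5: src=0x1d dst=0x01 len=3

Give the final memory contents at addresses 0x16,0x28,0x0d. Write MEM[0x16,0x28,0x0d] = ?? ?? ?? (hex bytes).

MEM[0x16,0x28,0x0d] = 0a da 3d

[0] 0x25->0x15 len=8 : 8b 0a 94 92 de da 3d 1d
[1] 0x2b->0x18 len=2 : 3d 1d
[2] 0x10->0x24 len=3 : da fd 3c
[3] 0x16->0x24 len=6 : 0a 94 3d 1d da 3d
[4] 0x0f->0x05 len=8 : 40 da fd 3c 58 1f 8b 0a
[5] 0x1d->0x01 len=3 : 31 a9 be
query mem[0x16]=0x0a, mem[0x28]=0xda, mem[0x0d]=0x3d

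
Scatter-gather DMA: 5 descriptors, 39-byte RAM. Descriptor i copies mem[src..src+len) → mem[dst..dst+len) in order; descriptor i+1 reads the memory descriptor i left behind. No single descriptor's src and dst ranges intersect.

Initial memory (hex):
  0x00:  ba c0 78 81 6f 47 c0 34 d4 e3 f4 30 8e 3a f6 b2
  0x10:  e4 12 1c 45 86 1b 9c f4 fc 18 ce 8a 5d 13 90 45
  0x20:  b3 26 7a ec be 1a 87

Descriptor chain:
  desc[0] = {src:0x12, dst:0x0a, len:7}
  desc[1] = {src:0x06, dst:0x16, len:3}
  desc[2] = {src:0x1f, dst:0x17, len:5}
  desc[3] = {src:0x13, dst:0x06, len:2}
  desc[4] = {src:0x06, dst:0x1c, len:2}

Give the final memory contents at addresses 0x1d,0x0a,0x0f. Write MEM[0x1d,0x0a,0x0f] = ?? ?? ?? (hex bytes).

D0: mem[0x0a..0x10] <- [1c 45 86 1b 9c f4 fc]
D1: mem[0x16..0x18] <- [c0 34 d4]
D2: mem[0x17..0x1b] <- [45 b3 26 7a ec]
D3: mem[0x06..0x07] <- [45 86]
D4: mem[0x1c..0x1d] <- [45 86]
query mem[0x1d]=0x86, mem[0x0a]=0x1c, mem[0x0f]=0xf4

MEM[0x1d,0x0a,0x0f] = 86 1c f4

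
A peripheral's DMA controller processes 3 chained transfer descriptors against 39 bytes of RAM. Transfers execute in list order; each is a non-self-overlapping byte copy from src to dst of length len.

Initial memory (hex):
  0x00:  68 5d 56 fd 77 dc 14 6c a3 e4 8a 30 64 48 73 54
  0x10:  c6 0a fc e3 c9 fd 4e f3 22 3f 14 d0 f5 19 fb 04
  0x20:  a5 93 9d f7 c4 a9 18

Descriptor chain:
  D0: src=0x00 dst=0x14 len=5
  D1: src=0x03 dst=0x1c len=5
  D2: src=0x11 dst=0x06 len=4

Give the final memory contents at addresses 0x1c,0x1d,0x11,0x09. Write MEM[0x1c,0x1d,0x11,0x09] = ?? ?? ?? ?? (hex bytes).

[0] 0x00->0x14 len=5 : 68 5d 56 fd 77
[1] 0x03->0x1c len=5 : fd 77 dc 14 6c
[2] 0x11->0x06 len=4 : 0a fc e3 68
query mem[0x1c]=0xfd, mem[0x1d]=0x77, mem[0x11]=0x0a, mem[0x09]=0x68

MEM[0x1c,0x1d,0x11,0x09] = fd 77 0a 68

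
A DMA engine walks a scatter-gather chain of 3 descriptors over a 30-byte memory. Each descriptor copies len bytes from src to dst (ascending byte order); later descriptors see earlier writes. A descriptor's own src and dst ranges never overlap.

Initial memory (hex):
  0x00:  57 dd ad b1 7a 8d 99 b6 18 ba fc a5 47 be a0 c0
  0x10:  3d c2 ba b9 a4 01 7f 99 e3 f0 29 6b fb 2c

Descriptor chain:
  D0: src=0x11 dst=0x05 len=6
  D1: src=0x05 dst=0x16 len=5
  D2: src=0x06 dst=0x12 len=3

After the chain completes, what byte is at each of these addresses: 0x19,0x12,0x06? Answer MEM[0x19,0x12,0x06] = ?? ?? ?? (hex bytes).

D0: mem[0x05..0x0a] <- [c2 ba b9 a4 01 7f]
D1: mem[0x16..0x1a] <- [c2 ba b9 a4 01]
D2: mem[0x12..0x14] <- [ba b9 a4]
query mem[0x19]=0xa4, mem[0x12]=0xba, mem[0x06]=0xba

MEM[0x19,0x12,0x06] = a4 ba ba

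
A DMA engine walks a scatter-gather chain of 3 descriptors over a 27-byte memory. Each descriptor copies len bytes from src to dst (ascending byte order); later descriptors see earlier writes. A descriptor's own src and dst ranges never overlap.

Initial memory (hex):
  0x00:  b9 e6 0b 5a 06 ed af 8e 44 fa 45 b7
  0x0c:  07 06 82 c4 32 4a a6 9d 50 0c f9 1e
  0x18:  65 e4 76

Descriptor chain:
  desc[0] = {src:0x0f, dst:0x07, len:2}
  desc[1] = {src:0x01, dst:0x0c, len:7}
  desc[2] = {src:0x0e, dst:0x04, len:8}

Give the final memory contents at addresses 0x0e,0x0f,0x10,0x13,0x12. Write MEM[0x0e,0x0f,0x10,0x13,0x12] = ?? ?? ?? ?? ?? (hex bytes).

[0] 0x0f->0x07 len=2 : c4 32
[1] 0x01->0x0c len=7 : e6 0b 5a 06 ed af c4
[2] 0x0e->0x04 len=8 : 5a 06 ed af c4 9d 50 0c
query mem[0x0e]=0x5a, mem[0x0f]=0x06, mem[0x10]=0xed, mem[0x13]=0x9d, mem[0x12]=0xc4

MEM[0x0e,0x0f,0x10,0x13,0x12] = 5a 06 ed 9d c4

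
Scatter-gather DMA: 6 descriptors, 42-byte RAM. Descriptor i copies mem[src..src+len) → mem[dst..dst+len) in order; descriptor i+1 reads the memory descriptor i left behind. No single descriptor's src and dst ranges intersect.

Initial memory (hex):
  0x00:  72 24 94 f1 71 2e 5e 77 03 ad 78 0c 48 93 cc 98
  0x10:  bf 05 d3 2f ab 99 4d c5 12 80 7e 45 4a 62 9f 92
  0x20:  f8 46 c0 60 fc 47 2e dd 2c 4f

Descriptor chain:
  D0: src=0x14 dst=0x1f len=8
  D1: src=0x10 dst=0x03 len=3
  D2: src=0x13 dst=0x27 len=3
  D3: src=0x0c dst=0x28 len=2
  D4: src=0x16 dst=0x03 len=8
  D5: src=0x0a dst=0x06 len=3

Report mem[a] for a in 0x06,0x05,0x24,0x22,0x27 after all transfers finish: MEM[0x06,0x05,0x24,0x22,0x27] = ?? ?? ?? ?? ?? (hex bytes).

MEM[0x06,0x05,0x24,0x22,0x27] = 62 12 80 c5 2f

#0 dst[0x1f+8] := {0xab,0x99,0x4d,0xc5,0x12,0x80,0x7e,0x45}
#1 dst[0x03+3] := {0xbf,0x05,0xd3}
#2 dst[0x27+3] := {0x2f,0xab,0x99}
#3 dst[0x28+2] := {0x48,0x93}
#4 dst[0x03+8] := {0x4d,0xc5,0x12,0x80,0x7e,0x45,0x4a,0x62}
#5 dst[0x06+3] := {0x62,0x0c,0x48}
query mem[0x06]=0x62, mem[0x05]=0x12, mem[0x24]=0x80, mem[0x22]=0xc5, mem[0x27]=0x2f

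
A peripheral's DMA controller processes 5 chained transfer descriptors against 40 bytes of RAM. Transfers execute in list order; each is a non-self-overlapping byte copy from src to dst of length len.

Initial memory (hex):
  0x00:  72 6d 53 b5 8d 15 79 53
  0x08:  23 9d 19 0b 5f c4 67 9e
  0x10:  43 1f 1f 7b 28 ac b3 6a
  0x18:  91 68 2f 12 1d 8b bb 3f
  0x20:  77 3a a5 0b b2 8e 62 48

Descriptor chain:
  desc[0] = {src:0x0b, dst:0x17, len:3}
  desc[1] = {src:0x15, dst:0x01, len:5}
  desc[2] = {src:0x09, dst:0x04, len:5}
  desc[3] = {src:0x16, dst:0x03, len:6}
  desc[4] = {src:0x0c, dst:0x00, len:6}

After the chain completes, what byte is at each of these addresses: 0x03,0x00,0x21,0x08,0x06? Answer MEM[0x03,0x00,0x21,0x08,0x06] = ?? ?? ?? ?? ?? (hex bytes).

MEM[0x03,0x00,0x21,0x08,0x06] = 9e 5f 3a 12 c4

D0: mem[0x17..0x19] <- [0b 5f c4]
D1: mem[0x01..0x05] <- [ac b3 0b 5f c4]
D2: mem[0x04..0x08] <- [9d 19 0b 5f c4]
D3: mem[0x03..0x08] <- [b3 0b 5f c4 2f 12]
D4: mem[0x00..0x05] <- [5f c4 67 9e 43 1f]
query mem[0x03]=0x9e, mem[0x00]=0x5f, mem[0x21]=0x3a, mem[0x08]=0x12, mem[0x06]=0xc4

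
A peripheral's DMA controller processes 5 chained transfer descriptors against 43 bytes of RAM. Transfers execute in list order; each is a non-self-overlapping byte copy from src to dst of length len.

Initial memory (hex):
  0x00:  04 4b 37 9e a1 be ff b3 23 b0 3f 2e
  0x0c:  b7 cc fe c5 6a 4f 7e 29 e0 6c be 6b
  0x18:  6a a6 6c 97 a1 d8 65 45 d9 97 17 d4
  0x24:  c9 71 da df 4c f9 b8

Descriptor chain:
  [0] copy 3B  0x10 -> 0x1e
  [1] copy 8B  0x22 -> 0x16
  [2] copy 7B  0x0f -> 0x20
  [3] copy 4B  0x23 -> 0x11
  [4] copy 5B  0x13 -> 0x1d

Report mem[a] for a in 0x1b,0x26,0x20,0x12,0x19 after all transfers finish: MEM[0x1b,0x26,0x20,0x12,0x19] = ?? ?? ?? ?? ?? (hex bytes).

MEM[0x1b,0x26,0x20,0x12,0x19] = df 6c 17 29 71

D0: mem[0x1e..0x20] <- [6a 4f 7e]
D1: mem[0x16..0x1d] <- [17 d4 c9 71 da df 4c f9]
D2: mem[0x20..0x26] <- [c5 6a 4f 7e 29 e0 6c]
D3: mem[0x11..0x14] <- [7e 29 e0 6c]
D4: mem[0x1d..0x21] <- [e0 6c 6c 17 d4]
query mem[0x1b]=0xdf, mem[0x26]=0x6c, mem[0x20]=0x17, mem[0x12]=0x29, mem[0x19]=0x71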